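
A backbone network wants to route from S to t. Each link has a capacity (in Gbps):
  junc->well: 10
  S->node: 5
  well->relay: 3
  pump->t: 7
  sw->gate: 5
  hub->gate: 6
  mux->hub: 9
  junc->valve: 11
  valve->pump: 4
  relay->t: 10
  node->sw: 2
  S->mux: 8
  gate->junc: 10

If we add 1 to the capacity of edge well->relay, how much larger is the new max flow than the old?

Original max flow = 7.
After raising cap(well->relay), augmenting paths through that edge carry 1 more unit.
New max flow = 8. Increase = 1.

1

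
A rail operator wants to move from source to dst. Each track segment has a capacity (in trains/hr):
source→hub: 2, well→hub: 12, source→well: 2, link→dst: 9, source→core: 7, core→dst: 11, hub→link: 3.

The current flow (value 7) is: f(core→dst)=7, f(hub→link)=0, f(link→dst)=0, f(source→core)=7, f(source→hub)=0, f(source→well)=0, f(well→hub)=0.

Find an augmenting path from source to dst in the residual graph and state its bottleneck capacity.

source→hub→link→dst, bottleneck 2

Residual along source→hub→link→dst: source→hub: 2, hub→link: 3, link→dst: 9.
Bottleneck = min = 2.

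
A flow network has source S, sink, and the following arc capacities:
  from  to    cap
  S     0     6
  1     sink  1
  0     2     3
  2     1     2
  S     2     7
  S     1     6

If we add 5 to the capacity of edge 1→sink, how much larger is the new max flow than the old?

Original max flow = 1.
After raising cap(1→sink), augmenting paths through that edge carry 5 more units.
New max flow = 6. Increase = 5.

5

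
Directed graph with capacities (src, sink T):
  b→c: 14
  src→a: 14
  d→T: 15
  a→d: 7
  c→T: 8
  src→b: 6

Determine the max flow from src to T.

13

Augment src→a→d→T: bottleneck 7. Total 7.
Augment src→b→c→T: bottleneck 6. Total 13.
No augmenting path remains in the residual graph.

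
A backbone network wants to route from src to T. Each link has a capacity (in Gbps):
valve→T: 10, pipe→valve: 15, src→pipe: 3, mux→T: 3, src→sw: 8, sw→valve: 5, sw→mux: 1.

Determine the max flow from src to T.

9

Augment src→sw→mux→T: bottleneck 1. Total 1.
Augment src→sw→valve→T: bottleneck 5. Total 6.
Augment src→pipe→valve→T: bottleneck 3. Total 9.
No augmenting path remains in the residual graph.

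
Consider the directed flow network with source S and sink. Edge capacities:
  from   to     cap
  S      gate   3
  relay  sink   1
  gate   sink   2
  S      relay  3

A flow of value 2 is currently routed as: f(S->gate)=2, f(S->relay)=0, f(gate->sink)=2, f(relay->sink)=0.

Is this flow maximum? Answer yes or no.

Residual path S->relay->sink has bottleneck 1 > 0.
Pushing 1 along it raises the flow to 3, so the given flow is not maximum.

No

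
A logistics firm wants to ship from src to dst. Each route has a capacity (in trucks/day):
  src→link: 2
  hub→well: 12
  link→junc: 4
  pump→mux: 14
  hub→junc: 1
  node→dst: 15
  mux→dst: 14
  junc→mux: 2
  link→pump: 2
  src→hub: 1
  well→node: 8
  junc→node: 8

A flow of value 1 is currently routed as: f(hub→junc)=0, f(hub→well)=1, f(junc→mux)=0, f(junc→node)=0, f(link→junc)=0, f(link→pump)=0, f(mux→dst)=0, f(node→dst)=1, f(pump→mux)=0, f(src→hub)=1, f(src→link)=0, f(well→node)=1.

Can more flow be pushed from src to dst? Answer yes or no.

Yes

Residual path src→link→junc→node→dst has bottleneck 2 > 0.
Pushing 2 along it raises the flow to 3, so the given flow is not maximum.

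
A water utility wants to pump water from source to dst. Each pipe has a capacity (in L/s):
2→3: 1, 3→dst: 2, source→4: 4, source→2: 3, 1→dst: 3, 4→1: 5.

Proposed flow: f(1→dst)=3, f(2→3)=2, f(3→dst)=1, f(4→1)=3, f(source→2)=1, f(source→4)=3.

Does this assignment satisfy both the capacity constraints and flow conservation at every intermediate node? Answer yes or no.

No

Capacity violated on 2→3: flow 2 > capacity 1.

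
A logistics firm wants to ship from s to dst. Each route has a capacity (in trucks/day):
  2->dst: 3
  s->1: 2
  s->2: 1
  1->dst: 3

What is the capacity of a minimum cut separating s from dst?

Max flow = 3 (via 2 augmenting paths).
In the residual at optimum, the set reachable from s is {s}.
Cut edges: s->1 (cap 2), s->2 (cap 1). Sum = 3.

3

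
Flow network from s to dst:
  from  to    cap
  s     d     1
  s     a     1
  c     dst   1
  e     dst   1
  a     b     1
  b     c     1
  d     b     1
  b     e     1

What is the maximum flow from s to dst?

Augment s→a→b→c→dst: bottleneck 1. Total 1.
Augment s→d→b→e→dst: bottleneck 1. Total 2.
No augmenting path remains in the residual graph.

2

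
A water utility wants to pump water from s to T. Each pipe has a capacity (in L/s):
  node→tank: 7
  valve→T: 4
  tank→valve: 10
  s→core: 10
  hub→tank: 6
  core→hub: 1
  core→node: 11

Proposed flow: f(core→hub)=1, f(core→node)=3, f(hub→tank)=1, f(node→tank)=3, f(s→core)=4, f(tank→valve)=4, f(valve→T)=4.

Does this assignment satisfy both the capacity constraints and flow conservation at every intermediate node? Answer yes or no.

Every edge has 0 ≤ f(e) ≤ cap(e).
At each intermediate node, inflow equals outflow.

Yes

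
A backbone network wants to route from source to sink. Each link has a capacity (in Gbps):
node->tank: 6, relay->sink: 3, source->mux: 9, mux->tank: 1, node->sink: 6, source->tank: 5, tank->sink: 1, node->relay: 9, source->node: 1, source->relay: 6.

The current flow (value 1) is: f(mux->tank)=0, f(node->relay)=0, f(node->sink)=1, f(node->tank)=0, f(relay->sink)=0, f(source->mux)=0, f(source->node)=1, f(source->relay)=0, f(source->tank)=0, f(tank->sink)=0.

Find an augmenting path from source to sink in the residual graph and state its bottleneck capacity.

source->relay->sink, bottleneck 3

Residual along source->relay->sink: source->relay: 6, relay->sink: 3.
Bottleneck = min = 3.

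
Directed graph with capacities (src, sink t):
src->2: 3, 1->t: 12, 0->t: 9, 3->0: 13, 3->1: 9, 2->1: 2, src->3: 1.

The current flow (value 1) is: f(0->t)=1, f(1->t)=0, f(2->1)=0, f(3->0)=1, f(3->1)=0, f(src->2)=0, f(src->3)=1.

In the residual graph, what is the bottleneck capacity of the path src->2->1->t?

2

Residual capacities along the path: src->2: 3, 2->1: 2, 1->t: 12.
Minimum is 2.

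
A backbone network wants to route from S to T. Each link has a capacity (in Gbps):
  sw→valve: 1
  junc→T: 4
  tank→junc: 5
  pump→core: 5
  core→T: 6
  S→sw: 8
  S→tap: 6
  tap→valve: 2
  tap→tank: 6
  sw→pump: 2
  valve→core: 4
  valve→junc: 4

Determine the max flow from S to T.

9

Augment S→sw→pump→core→T: bottleneck 2. Total 2.
Augment S→sw→valve→core→T: bottleneck 1. Total 3.
Augment S→tap→valve→core→T: bottleneck 2. Total 5.
Augment S→tap→tank→junc→T: bottleneck 4. Total 9.
No augmenting path remains in the residual graph.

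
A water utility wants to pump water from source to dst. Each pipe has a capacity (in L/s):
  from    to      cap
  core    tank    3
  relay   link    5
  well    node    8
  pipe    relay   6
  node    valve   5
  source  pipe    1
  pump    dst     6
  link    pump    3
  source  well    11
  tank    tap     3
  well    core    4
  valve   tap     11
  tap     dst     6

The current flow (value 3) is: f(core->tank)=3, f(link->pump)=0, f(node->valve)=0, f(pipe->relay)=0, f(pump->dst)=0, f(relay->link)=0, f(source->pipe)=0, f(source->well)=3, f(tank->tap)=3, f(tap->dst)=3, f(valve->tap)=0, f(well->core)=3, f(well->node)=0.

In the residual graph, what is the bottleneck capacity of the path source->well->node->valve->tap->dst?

Residual capacities along the path: source->well: 8, well->node: 8, node->valve: 5, valve->tap: 11, tap->dst: 3.
Minimum is 3.

3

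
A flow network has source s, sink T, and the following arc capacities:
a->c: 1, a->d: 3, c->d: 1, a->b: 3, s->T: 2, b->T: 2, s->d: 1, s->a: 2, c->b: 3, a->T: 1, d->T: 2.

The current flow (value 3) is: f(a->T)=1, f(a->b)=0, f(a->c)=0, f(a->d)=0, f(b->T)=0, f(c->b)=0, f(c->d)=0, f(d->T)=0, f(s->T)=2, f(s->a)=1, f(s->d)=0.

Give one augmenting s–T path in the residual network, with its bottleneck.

Residual along s->d->T: s->d: 1, d->T: 2.
Bottleneck = min = 1.

s->d->T, bottleneck 1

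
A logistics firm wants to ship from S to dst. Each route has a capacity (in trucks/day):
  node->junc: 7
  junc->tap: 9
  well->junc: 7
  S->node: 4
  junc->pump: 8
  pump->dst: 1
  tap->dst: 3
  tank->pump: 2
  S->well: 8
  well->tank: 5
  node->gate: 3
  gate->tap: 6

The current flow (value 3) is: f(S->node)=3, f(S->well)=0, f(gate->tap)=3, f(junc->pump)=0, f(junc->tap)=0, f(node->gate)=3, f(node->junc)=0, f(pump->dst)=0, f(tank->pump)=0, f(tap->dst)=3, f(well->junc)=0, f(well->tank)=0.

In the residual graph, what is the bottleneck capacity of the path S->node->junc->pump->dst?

Residual capacities along the path: S->node: 1, node->junc: 7, junc->pump: 8, pump->dst: 1.
Minimum is 1.

1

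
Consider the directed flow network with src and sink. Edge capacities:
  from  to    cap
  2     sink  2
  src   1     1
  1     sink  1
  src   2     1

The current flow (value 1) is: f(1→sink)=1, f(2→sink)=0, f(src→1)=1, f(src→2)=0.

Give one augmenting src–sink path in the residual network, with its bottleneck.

Residual along src→2→sink: src→2: 1, 2→sink: 2.
Bottleneck = min = 1.

src→2→sink, bottleneck 1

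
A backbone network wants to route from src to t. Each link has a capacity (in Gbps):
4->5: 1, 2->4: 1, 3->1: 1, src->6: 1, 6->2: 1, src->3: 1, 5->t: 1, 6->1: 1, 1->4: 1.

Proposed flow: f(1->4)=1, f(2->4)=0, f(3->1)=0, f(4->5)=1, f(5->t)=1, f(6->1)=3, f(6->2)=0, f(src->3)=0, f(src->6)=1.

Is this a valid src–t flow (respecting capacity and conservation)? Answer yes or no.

Capacity violated on 6->1: flow 3 > capacity 1.

No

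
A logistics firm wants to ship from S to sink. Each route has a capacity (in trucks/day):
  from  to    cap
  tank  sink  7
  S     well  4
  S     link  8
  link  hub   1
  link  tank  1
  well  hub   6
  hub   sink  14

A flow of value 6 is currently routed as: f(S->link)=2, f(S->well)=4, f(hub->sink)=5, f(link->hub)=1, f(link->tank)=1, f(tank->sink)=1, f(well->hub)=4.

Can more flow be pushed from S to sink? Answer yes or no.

No

Residual reachable from S: {S, link}; sink is not reachable.
Saturated cut: S->well, link->tank, link->hub with total capacity 6 = current flow value. Flow is maximum.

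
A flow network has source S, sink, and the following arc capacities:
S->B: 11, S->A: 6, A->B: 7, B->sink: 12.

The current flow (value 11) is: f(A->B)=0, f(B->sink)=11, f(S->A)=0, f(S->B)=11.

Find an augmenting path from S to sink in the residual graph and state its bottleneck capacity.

Residual along S->A->B->sink: S->A: 6, A->B: 7, B->sink: 1.
Bottleneck = min = 1.

S->A->B->sink, bottleneck 1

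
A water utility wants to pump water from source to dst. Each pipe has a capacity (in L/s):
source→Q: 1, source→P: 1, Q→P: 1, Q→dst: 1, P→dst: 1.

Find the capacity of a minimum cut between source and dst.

2

Max flow = 2 (via 2 augmenting paths).
In the residual at optimum, the set reachable from source is {source}.
Cut edges: source→Q (cap 1), source→P (cap 1). Sum = 2.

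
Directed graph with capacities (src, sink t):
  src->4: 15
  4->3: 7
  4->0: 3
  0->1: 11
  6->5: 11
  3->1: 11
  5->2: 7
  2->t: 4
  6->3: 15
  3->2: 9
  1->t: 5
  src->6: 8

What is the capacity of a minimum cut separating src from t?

Max flow = 9 (via 3 augmenting paths).
In the residual at optimum, the set reachable from src is {0, 1, 2, 3, 4, 5, 6, src}.
Cut edges: 1->t (cap 5), 2->t (cap 4). Sum = 9.

9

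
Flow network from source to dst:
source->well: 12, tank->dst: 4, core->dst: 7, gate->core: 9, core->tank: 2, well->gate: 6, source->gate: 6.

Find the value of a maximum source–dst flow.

Augment source->gate->core->dst: bottleneck 6. Total 6.
Augment source->well->gate->core->dst: bottleneck 1. Total 7.
Augment source->well->gate->core->tank->dst: bottleneck 2. Total 9.
No augmenting path remains in the residual graph.

9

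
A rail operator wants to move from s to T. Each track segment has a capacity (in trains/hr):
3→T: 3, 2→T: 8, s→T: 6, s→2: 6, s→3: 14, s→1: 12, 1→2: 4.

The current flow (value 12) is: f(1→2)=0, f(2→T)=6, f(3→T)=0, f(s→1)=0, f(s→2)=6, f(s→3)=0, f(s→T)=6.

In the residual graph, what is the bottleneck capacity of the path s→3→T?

Residual capacities along the path: s→3: 14, 3→T: 3.
Minimum is 3.

3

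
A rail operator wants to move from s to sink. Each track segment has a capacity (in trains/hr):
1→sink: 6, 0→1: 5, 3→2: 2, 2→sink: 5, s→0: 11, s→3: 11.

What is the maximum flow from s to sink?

7

Augment s→0→1→sink: bottleneck 5. Total 5.
Augment s→3→2→sink: bottleneck 2. Total 7.
No augmenting path remains in the residual graph.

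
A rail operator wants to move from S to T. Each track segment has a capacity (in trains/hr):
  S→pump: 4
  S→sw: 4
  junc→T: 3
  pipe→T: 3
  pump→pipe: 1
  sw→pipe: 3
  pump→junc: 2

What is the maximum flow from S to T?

Augment S→sw→pipe→T: bottleneck 3. Total 3.
Augment S→pump→junc→T: bottleneck 2. Total 5.
No augmenting path remains in the residual graph.

5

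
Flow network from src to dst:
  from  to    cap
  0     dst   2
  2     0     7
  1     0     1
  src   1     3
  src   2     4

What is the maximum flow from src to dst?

Augment src->1->0->dst: bottleneck 1. Total 1.
Augment src->2->0->dst: bottleneck 1. Total 2.
No augmenting path remains in the residual graph.

2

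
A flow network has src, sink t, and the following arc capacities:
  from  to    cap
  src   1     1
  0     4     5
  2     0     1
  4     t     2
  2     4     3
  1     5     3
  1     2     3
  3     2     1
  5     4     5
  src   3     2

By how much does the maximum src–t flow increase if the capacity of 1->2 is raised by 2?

0

Original max flow = 2.
Edge 1->2 does not cross the min cut (source side {3, src}), so extra capacity there cannot help.
New max flow = 2. Increase = 0.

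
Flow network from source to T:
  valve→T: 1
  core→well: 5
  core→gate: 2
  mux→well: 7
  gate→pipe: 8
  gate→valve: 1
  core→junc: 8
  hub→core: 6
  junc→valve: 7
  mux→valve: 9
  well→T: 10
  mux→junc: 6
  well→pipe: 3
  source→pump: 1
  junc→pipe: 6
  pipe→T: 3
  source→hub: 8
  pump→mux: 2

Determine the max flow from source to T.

7

Augment source→pump→mux→well→T: bottleneck 1. Total 1.
Augment source→hub→core→well→T: bottleneck 5. Total 6.
Augment source→hub→core→gate→valve→T: bottleneck 1. Total 7.
No augmenting path remains in the residual graph.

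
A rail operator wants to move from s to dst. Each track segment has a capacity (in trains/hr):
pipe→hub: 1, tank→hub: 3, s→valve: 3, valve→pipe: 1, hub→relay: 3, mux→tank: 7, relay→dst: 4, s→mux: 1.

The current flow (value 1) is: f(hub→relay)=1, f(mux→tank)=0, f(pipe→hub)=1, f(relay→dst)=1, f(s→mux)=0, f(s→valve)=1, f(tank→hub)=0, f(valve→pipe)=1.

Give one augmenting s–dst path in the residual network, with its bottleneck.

s→mux→tank→hub→relay→dst, bottleneck 1

Residual along s→mux→tank→hub→relay→dst: s→mux: 1, mux→tank: 7, tank→hub: 3, hub→relay: 2, relay→dst: 3.
Bottleneck = min = 1.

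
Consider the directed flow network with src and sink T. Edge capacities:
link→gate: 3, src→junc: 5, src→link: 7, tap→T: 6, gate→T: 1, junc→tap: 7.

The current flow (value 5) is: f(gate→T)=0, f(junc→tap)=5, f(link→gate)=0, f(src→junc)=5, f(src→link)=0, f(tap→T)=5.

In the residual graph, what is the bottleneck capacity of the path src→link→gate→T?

Residual capacities along the path: src→link: 7, link→gate: 3, gate→T: 1.
Minimum is 1.

1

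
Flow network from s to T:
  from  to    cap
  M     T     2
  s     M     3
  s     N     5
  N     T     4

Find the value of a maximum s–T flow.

Augment s->M->T: bottleneck 2. Total 2.
Augment s->N->T: bottleneck 4. Total 6.
No augmenting path remains in the residual graph.

6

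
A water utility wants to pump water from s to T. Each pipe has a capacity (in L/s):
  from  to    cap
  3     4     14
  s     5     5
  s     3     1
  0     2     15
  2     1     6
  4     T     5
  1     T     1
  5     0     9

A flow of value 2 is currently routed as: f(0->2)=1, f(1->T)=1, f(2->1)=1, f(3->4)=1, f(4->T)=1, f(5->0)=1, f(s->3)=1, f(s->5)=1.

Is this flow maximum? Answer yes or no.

Yes

Residual reachable from s: {0, 1, 2, 5, s}; T is not reachable.
Saturated cut: s->3, 1->T with total capacity 2 = current flow value. Flow is maximum.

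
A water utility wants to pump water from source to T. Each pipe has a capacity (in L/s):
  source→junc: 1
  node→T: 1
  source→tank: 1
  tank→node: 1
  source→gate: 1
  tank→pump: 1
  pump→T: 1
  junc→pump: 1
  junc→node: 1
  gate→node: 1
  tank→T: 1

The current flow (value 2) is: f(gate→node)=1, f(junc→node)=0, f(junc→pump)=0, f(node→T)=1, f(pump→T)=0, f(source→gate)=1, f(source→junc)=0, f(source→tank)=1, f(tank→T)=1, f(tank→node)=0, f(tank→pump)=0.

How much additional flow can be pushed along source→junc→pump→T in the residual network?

Residual capacities along the path: source→junc: 1, junc→pump: 1, pump→T: 1.
Minimum is 1.

1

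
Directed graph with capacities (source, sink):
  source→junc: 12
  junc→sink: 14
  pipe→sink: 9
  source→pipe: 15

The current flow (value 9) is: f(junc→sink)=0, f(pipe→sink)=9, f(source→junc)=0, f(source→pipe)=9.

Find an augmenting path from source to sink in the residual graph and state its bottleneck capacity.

Residual along source→junc→sink: source→junc: 12, junc→sink: 14.
Bottleneck = min = 12.

source→junc→sink, bottleneck 12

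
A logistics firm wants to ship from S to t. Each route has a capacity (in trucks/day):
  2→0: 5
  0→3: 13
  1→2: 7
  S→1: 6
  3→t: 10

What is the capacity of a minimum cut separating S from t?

Max flow = 5 (via 1 augmenting path).
In the residual at optimum, the set reachable from S is {1, 2, S}.
Cut edges: 2→0 (cap 5). Sum = 5.

5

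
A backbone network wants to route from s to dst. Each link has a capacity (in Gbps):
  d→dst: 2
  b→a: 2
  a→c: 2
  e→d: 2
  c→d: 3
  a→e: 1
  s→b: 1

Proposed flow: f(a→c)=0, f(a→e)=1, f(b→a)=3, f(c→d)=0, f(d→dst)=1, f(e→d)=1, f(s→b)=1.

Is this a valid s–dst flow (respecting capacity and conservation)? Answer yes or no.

Capacity violated on b→a: flow 3 > capacity 2.

No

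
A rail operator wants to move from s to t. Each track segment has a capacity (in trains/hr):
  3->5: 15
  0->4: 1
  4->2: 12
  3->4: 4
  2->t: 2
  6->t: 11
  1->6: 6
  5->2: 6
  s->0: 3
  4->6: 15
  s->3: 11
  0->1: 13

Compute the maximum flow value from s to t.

9

Augment s->0->1->6->t: bottleneck 3. Total 3.
Augment s->3->4->6->t: bottleneck 4. Total 7.
Augment s->3->5->2->t: bottleneck 2. Total 9.
No augmenting path remains in the residual graph.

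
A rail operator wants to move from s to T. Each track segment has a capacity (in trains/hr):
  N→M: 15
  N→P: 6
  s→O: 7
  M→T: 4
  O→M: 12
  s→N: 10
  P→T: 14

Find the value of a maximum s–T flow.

Augment s→O→M→T: bottleneck 4. Total 4.
Augment s→N→P→T: bottleneck 6. Total 10.
No augmenting path remains in the residual graph.

10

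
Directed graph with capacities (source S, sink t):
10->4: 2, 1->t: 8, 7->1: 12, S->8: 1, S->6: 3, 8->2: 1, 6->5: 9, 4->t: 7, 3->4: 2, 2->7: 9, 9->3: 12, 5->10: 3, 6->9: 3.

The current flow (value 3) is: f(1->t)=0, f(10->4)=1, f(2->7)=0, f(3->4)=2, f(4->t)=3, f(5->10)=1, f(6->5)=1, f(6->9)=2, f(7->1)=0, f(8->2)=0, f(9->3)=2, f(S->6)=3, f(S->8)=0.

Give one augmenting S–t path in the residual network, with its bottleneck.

Residual along S->8->2->7->1->t: S->8: 1, 8->2: 1, 2->7: 9, 7->1: 12, 1->t: 8.
Bottleneck = min = 1.

S->8->2->7->1->t, bottleneck 1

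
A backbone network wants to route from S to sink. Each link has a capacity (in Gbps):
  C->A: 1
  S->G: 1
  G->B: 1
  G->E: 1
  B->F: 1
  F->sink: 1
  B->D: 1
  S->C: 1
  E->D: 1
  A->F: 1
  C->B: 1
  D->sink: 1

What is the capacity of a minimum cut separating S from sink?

Max flow = 2 (via 2 augmenting paths).
In the residual at optimum, the set reachable from S is {S}.
Cut edges: S->G (cap 1), S->C (cap 1). Sum = 2.

2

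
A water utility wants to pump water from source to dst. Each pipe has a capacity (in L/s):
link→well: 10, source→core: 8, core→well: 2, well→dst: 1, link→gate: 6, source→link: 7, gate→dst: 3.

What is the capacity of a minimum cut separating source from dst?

Max flow = 4 (via 2 augmenting paths).
In the residual at optimum, the set reachable from source is {core, gate, link, source, well}.
Cut edges: gate→dst (cap 3), well→dst (cap 1). Sum = 4.

4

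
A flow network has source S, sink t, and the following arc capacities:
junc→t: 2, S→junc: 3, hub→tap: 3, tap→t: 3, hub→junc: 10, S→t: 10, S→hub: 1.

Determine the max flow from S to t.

Augment S→t: bottleneck 10. Total 10.
Augment S→junc→t: bottleneck 2. Total 12.
Augment S→hub→tap→t: bottleneck 1. Total 13.
No augmenting path remains in the residual graph.

13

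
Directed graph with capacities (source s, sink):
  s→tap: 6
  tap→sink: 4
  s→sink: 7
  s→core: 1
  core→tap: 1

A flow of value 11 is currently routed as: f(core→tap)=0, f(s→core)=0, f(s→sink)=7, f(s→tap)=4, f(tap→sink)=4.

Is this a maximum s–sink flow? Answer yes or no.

Yes

Residual reachable from s: {core, s, tap}; sink is not reachable.
Saturated cut: s→sink, tap→sink with total capacity 11 = current flow value. Flow is maximum.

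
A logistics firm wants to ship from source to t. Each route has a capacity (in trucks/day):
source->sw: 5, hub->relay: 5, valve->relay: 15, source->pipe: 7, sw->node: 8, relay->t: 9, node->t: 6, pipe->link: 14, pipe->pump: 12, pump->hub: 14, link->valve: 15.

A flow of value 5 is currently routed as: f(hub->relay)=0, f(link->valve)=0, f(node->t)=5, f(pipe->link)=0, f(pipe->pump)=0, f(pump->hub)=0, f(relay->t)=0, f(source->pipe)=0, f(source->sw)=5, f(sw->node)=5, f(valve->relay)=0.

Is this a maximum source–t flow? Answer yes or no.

No

Residual path source->pipe->link->valve->relay->t has bottleneck 7 > 0.
Pushing 7 along it raises the flow to 12, so the given flow is not maximum.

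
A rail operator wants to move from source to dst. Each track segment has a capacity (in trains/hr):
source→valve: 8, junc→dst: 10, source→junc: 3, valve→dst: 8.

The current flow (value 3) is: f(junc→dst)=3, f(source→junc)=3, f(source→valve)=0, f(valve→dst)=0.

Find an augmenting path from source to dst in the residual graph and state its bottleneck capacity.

source→valve→dst, bottleneck 8

Residual along source→valve→dst: source→valve: 8, valve→dst: 8.
Bottleneck = min = 8.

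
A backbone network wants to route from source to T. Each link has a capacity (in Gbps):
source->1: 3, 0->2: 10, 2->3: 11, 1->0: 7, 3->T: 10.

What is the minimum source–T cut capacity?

3

Max flow = 3 (via 1 augmenting path).
In the residual at optimum, the set reachable from source is {source}.
Cut edges: source->1 (cap 3). Sum = 3.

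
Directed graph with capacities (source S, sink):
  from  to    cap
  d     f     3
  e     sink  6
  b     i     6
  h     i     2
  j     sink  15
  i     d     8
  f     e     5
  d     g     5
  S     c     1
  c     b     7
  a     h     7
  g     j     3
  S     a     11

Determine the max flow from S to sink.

3

Augment S->c->b->i->d->f->e->sink: bottleneck 1. Total 1.
Augment S->a->h->i->d->f->e->sink: bottleneck 2. Total 3.
No augmenting path remains in the residual graph.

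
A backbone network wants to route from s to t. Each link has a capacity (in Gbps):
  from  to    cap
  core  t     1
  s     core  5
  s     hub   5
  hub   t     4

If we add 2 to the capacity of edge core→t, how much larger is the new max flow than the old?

Original max flow = 5.
After raising cap(core→t), augmenting paths through that edge carry 2 more units.
New max flow = 7. Increase = 2.

2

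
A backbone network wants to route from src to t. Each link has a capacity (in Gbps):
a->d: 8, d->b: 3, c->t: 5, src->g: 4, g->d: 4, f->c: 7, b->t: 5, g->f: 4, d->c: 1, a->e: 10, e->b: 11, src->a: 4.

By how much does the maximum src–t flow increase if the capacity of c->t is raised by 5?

Original max flow = 8.
Edge c->t does not cross the min cut (source side {src}), so extra capacity there cannot help.
New max flow = 8. Increase = 0.

0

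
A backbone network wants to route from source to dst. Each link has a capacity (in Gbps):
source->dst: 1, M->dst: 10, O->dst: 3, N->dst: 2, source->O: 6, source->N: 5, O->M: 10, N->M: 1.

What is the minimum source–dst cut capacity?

10

Max flow = 10 (via 5 augmenting paths).
In the residual at optimum, the set reachable from source is {N, source}.
Cut edges: source->O (cap 6), source->dst (cap 1), N->M (cap 1), N->dst (cap 2). Sum = 10.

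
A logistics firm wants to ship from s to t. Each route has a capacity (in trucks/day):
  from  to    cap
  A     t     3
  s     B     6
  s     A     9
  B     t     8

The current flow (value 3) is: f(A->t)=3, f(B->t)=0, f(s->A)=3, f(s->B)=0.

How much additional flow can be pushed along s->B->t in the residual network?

Residual capacities along the path: s->B: 6, B->t: 8.
Minimum is 6.

6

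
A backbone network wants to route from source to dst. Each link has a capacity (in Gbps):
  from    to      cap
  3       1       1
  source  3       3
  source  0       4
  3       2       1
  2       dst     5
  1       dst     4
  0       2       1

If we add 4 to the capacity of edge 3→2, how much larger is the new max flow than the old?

Original max flow = 3.
After raising cap(3→2), augmenting paths through that edge carry 1 more unit.
New max flow = 4. Increase = 1.

1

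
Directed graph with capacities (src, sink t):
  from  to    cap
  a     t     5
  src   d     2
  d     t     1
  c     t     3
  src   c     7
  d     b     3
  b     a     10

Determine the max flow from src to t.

5

Augment src→d→t: bottleneck 1. Total 1.
Augment src→c→t: bottleneck 3. Total 4.
Augment src→d→b→a→t: bottleneck 1. Total 5.
No augmenting path remains in the residual graph.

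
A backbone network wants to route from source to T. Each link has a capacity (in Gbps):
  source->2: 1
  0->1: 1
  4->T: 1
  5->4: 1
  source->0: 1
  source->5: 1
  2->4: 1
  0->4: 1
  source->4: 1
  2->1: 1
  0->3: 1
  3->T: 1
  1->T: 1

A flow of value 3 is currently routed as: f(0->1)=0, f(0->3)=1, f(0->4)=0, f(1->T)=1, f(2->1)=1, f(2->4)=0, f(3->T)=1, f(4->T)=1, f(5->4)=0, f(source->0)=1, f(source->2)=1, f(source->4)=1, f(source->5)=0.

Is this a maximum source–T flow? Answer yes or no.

Residual reachable from source: {4, 5, source}; T is not reachable.
Saturated cut: source->0, source->2, 4->T with total capacity 3 = current flow value. Flow is maximum.

Yes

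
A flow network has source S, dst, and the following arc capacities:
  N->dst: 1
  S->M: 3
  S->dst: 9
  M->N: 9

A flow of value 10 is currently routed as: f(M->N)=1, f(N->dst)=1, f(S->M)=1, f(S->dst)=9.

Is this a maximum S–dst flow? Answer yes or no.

Residual reachable from S: {M, N, S}; dst is not reachable.
Saturated cut: S->dst, N->dst with total capacity 10 = current flow value. Flow is maximum.

Yes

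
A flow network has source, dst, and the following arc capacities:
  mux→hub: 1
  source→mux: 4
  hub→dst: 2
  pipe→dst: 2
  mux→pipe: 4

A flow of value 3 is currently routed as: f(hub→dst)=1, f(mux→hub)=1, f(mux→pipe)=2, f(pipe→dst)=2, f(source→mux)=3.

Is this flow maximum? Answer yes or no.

Residual reachable from source: {mux, pipe, source}; dst is not reachable.
Saturated cut: mux→hub, pipe→dst with total capacity 3 = current flow value. Flow is maximum.

Yes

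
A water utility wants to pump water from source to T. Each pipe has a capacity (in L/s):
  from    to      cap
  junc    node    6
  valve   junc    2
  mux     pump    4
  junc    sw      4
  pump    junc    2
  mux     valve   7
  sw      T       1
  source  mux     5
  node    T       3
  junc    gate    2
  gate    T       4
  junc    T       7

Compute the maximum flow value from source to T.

4

Augment source→mux→valve→junc→T: bottleneck 2. Total 2.
Augment source→mux→pump→junc→T: bottleneck 2. Total 4.
No augmenting path remains in the residual graph.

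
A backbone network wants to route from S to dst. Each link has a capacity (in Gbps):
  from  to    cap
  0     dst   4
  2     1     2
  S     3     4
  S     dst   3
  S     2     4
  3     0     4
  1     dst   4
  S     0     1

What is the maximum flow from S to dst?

Augment S->dst: bottleneck 3. Total 3.
Augment S->0->dst: bottleneck 1. Total 4.
Augment S->2->1->dst: bottleneck 2. Total 6.
Augment S->3->0->dst: bottleneck 3. Total 9.
No augmenting path remains in the residual graph.

9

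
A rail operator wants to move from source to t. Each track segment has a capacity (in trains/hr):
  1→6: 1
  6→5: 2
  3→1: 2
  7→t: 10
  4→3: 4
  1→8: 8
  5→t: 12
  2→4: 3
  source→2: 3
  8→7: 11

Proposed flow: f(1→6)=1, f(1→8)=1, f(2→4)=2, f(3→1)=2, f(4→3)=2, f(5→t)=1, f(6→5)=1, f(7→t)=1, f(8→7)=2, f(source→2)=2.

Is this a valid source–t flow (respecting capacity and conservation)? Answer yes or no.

No

Conservation fails at 8: inflow 1 ≠ outflow 2.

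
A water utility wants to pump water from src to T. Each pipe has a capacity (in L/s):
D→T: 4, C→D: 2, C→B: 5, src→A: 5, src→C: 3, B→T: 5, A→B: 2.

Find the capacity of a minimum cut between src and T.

Max flow = 5 (via 2 augmenting paths).
In the residual at optimum, the set reachable from src is {A, src}.
Cut edges: src→C (cap 3), A→B (cap 2). Sum = 5.

5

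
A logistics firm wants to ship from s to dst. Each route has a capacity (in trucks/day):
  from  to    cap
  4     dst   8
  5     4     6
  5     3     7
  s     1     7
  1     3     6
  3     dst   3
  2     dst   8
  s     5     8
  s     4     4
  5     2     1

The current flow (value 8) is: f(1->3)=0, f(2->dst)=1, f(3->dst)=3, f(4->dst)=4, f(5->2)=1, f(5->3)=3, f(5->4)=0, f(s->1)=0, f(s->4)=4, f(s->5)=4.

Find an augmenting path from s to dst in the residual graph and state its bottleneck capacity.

Residual along s->5->4->dst: s->5: 4, 5->4: 6, 4->dst: 4.
Bottleneck = min = 4.

s->5->4->dst, bottleneck 4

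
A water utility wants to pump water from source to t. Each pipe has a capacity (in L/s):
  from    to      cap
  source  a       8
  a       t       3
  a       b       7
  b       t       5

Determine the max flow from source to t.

8

Augment source->a->t: bottleneck 3. Total 3.
Augment source->a->b->t: bottleneck 5. Total 8.
No augmenting path remains in the residual graph.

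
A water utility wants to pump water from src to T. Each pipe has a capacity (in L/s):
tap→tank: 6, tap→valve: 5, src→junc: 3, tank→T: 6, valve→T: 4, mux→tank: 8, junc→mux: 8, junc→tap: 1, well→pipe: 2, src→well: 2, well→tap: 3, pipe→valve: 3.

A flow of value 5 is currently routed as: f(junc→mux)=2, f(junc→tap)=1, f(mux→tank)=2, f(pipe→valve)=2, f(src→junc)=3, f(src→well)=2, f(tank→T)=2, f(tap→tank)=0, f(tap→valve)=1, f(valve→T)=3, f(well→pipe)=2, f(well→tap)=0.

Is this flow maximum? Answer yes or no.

Yes

Residual reachable from src: {src}; T is not reachable.
Saturated cut: src→well, src→junc with total capacity 5 = current flow value. Flow is maximum.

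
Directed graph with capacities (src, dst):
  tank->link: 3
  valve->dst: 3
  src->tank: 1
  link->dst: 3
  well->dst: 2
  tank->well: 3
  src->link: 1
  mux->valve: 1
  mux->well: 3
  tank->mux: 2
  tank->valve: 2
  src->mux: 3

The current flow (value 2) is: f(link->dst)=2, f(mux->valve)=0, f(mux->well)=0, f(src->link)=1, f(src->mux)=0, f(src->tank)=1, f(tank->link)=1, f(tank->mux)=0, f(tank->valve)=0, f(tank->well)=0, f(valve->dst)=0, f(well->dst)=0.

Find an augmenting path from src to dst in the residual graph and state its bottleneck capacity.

src->mux->valve->dst, bottleneck 1

Residual along src->mux->valve->dst: src->mux: 3, mux->valve: 1, valve->dst: 3.
Bottleneck = min = 1.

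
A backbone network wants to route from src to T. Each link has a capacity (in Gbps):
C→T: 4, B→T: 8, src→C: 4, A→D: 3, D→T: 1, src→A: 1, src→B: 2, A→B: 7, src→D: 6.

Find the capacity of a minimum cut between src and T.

Max flow = 8 (via 4 augmenting paths).
In the residual at optimum, the set reachable from src is {D, src}.
Cut edges: src→A (cap 1), src→C (cap 4), src→B (cap 2), D→T (cap 1). Sum = 8.

8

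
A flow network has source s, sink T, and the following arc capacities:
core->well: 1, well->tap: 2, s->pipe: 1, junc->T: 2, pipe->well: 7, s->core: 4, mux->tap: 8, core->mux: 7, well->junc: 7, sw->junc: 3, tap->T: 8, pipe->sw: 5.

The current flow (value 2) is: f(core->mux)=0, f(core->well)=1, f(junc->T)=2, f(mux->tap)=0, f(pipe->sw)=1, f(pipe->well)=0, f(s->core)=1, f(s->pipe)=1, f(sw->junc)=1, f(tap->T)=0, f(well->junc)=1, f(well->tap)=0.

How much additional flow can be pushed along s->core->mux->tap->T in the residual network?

3

Residual capacities along the path: s->core: 3, core->mux: 7, mux->tap: 8, tap->T: 8.
Minimum is 3.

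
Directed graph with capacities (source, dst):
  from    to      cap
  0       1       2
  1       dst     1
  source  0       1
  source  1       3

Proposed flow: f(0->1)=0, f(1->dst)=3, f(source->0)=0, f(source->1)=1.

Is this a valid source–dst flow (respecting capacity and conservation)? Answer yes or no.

Capacity violated on 1->dst: flow 3 > capacity 1.

No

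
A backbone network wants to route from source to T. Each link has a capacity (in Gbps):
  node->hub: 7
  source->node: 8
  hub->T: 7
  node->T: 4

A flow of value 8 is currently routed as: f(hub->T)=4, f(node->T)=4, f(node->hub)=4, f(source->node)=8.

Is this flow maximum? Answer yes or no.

Residual reachable from source: {source}; T is not reachable.
Saturated cut: source->node with total capacity 8 = current flow value. Flow is maximum.

Yes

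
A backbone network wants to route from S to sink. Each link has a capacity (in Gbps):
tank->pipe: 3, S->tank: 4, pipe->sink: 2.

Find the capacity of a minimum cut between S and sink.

2

Max flow = 2 (via 1 augmenting path).
In the residual at optimum, the set reachable from S is {S, pipe, tank}.
Cut edges: pipe->sink (cap 2). Sum = 2.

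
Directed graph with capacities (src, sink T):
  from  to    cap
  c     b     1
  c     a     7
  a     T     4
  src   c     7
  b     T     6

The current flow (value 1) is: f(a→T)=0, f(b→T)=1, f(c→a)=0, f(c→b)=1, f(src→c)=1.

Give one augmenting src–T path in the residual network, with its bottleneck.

Residual along src→c→a→T: src→c: 6, c→a: 7, a→T: 4.
Bottleneck = min = 4.

src→c→a→T, bottleneck 4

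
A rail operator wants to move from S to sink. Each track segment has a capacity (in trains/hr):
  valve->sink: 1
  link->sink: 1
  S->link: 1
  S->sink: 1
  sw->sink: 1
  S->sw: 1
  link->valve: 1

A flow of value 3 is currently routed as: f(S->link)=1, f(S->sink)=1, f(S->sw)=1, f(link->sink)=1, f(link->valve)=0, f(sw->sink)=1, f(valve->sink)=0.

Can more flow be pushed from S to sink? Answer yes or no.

No

Residual reachable from S: {S}; sink is not reachable.
Saturated cut: S->link, S->sw, S->sink with total capacity 3 = current flow value. Flow is maximum.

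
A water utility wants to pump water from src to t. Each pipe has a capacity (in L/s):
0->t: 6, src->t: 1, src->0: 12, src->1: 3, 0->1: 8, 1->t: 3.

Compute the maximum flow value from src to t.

Augment src->t: bottleneck 1. Total 1.
Augment src->0->t: bottleneck 6. Total 7.
Augment src->1->t: bottleneck 3. Total 10.
No augmenting path remains in the residual graph.

10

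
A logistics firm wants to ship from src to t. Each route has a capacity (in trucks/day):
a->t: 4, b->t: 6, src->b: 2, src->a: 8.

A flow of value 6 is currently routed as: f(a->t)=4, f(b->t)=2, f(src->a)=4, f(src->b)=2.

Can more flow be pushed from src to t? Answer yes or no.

Residual reachable from src: {a, src}; t is not reachable.
Saturated cut: src->b, a->t with total capacity 6 = current flow value. Flow is maximum.

No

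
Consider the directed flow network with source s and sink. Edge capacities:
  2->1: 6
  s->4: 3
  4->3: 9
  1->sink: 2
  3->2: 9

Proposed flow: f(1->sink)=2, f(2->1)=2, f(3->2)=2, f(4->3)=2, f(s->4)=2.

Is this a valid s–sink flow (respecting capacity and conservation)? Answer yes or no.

Every edge has 0 ≤ f(e) ≤ cap(e).
At each intermediate node, inflow equals outflow.

Yes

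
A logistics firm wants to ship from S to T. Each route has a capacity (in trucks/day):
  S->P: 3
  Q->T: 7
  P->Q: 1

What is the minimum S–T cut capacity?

Max flow = 1 (via 1 augmenting path).
In the residual at optimum, the set reachable from S is {P, S}.
Cut edges: P->Q (cap 1). Sum = 1.

1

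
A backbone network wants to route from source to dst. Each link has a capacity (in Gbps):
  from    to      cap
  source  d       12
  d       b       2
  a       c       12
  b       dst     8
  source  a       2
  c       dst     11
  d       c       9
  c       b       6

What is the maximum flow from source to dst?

Augment source→d→c→dst: bottleneck 9. Total 9.
Augment source→d→b→dst: bottleneck 2. Total 11.
Augment source→a→c→dst: bottleneck 2. Total 13.
No augmenting path remains in the residual graph.

13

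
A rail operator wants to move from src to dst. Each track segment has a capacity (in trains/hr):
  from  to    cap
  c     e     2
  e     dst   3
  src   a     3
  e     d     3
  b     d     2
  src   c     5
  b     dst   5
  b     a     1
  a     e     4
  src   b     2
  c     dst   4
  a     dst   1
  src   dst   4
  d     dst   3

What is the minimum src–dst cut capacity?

Max flow = 14 (via 6 augmenting paths).
In the residual at optimum, the set reachable from src is {src}.
Cut edges: src→b (cap 2), src→c (cap 5), src→a (cap 3), src→dst (cap 4). Sum = 14.

14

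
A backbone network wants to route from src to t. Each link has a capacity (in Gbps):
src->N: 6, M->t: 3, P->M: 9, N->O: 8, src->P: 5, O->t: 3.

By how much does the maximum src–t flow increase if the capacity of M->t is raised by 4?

2

Original max flow = 6.
After raising cap(M->t), augmenting paths through that edge carry 2 more units.
New max flow = 8. Increase = 2.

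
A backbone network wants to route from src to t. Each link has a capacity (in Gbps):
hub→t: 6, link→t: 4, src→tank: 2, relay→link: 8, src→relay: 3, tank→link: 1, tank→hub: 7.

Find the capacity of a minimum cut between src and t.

5

Max flow = 5 (via 3 augmenting paths).
In the residual at optimum, the set reachable from src is {src}.
Cut edges: src→relay (cap 3), src→tank (cap 2). Sum = 5.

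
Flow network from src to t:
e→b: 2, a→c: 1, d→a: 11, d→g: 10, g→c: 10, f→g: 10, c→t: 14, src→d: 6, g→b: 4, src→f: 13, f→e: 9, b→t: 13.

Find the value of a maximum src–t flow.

Augment src→d→a→c→t: bottleneck 1. Total 1.
Augment src→d→g→c→t: bottleneck 5. Total 6.
Augment src→f→g→c→t: bottleneck 5. Total 11.
Augment src→f→g→b→t: bottleneck 4. Total 15.
Augment src→f→e→b→t: bottleneck 2. Total 17.
No augmenting path remains in the residual graph.

17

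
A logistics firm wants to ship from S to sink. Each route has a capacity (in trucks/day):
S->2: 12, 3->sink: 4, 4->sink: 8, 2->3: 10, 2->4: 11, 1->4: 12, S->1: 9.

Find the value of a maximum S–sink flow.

12

Augment S->2->3->sink: bottleneck 4. Total 4.
Augment S->2->4->sink: bottleneck 8. Total 12.
No augmenting path remains in the residual graph.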